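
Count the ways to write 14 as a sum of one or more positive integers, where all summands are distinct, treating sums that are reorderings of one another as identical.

22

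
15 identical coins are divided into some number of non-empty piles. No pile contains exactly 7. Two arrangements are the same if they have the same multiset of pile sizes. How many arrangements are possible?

154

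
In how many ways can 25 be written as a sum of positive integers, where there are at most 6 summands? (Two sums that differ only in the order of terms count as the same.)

612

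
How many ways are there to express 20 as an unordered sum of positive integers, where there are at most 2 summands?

11

The partitions of 20 that satisfy the conditions:
20
19, 1
18, 2
17, 3
16, 4
15, 5
14, 6
13, 7
12, 8
11, 9
10, 10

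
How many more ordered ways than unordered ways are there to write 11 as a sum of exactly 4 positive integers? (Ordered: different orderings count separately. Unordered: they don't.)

109

Compositions: C(10,3) = 120.
Partitions of 11 into exactly 4 parts: 11.
Difference: 120 − 11 = 109.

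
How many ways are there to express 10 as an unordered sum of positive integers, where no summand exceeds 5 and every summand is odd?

Enumerating:
5, 5
1, 1, 3, 5
1, 1, 1, 1, 1, 5
1, 3, 3, 3
1, 1, 1, 1, 3, 3
1, 1, 1, 1, 1, 1, 1, 3
1, 1, 1, 1, 1, 1, 1, 1, 1, 1

7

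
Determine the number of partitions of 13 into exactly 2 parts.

The partitions of 13 that satisfy the conditions:
12,1
11,2
10,3
9,4
8,5
7,6
That's 6 in total.

6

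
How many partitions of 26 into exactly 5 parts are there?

There are 221 such partitions.

221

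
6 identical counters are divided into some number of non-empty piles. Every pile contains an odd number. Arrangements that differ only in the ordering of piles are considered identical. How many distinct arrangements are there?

4

They are:
5 + 1
3 + 3
3 + 1 + 1 + 1
1 + 1 + 1 + 1 + 1 + 1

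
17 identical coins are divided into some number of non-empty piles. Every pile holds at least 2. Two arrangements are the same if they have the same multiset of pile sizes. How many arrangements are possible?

66

A partial list (first 12 by largest part):
17
15+2
14+3
13+4
13+2+2
12+5
12+3+2
11+6
11+4+2
11+3+3
11+2+2+2
10+7
…and 54 more, for 66 total.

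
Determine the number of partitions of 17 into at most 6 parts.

163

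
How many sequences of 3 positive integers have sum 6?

10

Equivalently, choose which 2 of the 5 gaps become plus signs: C(5,2) = 10.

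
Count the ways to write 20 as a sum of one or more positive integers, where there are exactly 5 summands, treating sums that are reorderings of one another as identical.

84

Systematic enumeration (by largest part, then next-largest, …) yields 84.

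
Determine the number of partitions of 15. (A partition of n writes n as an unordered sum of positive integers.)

176

A full systematic count gives 176.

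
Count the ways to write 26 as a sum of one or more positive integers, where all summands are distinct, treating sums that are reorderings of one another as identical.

165

Direct enumeration gives 165 partitions.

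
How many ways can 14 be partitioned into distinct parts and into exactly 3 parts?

10

Listing the qualifying partitions of 14:
1 + 2 + 11
1 + 3 + 10
1 + 4 + 9
2 + 3 + 9
1 + 5 + 8
2 + 4 + 8
1 + 6 + 7
2 + 5 + 7
3 + 4 + 7
3 + 5 + 6
Counting gives 10.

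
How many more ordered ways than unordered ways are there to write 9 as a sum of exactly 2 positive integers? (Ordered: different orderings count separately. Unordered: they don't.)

4

Compositions: C(8,1) = 8.
Unordered (partitions into 2 parts): 4.
Difference: 8 − 4 = 4.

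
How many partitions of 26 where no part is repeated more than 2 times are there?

617

Systematic enumeration (by largest part, then next-largest, …) yields 617.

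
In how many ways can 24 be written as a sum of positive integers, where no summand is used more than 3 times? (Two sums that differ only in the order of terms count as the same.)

722

Enumerating by decreasing first part gives 722 partitions in all.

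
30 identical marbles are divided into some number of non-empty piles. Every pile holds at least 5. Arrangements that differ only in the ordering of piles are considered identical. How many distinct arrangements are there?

70

A partial list (first 12 by largest part):
30
25 + 5
24 + 6
23 + 7
22 + 8
21 + 9
20 + 10
20 + 5 + 5
19 + 11
19 + 6 + 5
18 + 12
18 + 7 + 5
…and 58 more, for 70 total.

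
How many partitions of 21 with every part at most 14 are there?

762

Enumerating by decreasing first part gives 762 partitions in all.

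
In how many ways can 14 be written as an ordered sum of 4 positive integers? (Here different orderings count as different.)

286

Equivalently, choose which 3 of the 13 gaps become plus signs: C(13,3) = 286.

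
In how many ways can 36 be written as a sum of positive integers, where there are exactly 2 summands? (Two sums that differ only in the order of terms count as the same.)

18

Enumerating:
35, 1
34, 2
33, 3
32, 4
31, 5
30, 6
29, 7
28, 8
27, 9
26, 10
25, 11
24, 12
23, 13
22, 14
21, 15
20, 16
19, 17
18, 18
Counting gives 18.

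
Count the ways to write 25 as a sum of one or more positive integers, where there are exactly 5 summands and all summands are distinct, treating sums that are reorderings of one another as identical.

30

There are too many to list fully; the first 12 (by largest part) are:
1,2,3,4,15
1,2,3,5,14
1,2,3,6,13
1,2,4,5,13
1,2,3,7,12
1,2,4,6,12
1,3,4,5,12
1,2,3,8,11
1,2,4,7,11
1,2,5,6,11
1,3,4,6,11
2,3,4,5,11
…and 18 more, for 30 total.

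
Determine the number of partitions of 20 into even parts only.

42

A partial list (first 12 by largest part):
20
18 + 2
16 + 4
16 + 2 + 2
14 + 6
14 + 4 + 2
14 + 2 + 2 + 2
12 + 8
12 + 6 + 2
12 + 4 + 4
12 + 4 + 2 + 2
12 + 2 + 2 + 2 + 2
…and 30 more, for 42 total.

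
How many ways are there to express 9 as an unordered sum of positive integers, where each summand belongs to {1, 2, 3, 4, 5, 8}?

24

They are:
1 + 8
4 + 5
1 + 3 + 5
2 + 2 + 5
1 + 1 + 2 + 5
1 + 1 + 1 + 1 + 5
1 + 4 + 4
2 + 3 + 4
1 + 1 + 3 + 4
1 + 2 + 2 + 4
1 + 1 + 1 + 2 + 4
1 + 1 + 1 + 1 + 1 + 4
3 + 3 + 3
1 + 2 + 3 + 3
1 + 1 + 1 + 3 + 3
2 + 2 + 2 + 3
1 + 1 + 2 + 2 + 3
1 + 1 + 1 + 1 + 2 + 3
1 + 1 + 1 + 1 + 1 + 1 + 3
1 + 2 + 2 + 2 + 2
1 + 1 + 1 + 2 + 2 + 2
1 + 1 + 1 + 1 + 1 + 2 + 2
1 + 1 + 1 + 1 + 1 + 1 + 1 + 2
1 + 1 + 1 + 1 + 1 + 1 + 1 + 1 + 1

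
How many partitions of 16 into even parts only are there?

They are:
16
14+2
12+4
12+2+2
10+6
10+4+2
10+2+2+2
8+8
8+6+2
8+4+4
8+4+2+2
8+2+2+2+2
6+6+4
6+6+2+2
6+4+4+2
6+4+2+2+2
6+2+2+2+2+2
4+4+4+4
4+4+4+2+2
4+4+2+2+2+2
4+2+2+2+2+2+2
2+2+2+2+2+2+2+2

22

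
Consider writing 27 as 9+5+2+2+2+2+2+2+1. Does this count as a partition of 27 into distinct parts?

No

The parts sum to 27, and the condition 'all summands are distinct' is violated.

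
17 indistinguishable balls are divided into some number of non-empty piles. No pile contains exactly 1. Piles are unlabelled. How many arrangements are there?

66

A partial list (first 12 by largest part):
17
15, 2
14, 3
13, 4
13, 2, 2
12, 5
12, 3, 2
11, 6
11, 4, 2
11, 3, 3
11, 2, 2, 2
10, 7
…and 54 more, for 66 total.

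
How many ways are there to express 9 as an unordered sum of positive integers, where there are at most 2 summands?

5

Enumerating:
9
1 + 8
2 + 7
3 + 6
4 + 5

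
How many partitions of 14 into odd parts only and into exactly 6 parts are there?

5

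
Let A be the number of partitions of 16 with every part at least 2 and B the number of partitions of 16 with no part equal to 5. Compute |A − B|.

Partitions of 16 with every part at least 2: 55.
Partitions of 16 with no part equal to 5: 175.
|55 − 175| = 120.

120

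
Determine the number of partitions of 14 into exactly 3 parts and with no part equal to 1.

They are:
10 + 2 + 2
9 + 3 + 2
8 + 4 + 2
8 + 3 + 3
7 + 5 + 2
7 + 4 + 3
6 + 6 + 2
6 + 5 + 3
6 + 4 + 4
5 + 5 + 4

10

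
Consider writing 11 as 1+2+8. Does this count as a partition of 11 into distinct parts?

The parts sum to 11, and the condition 'all summands are distinct' holds.

Yes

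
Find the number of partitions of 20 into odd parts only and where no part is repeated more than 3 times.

There are too many to list fully; the first 12 (by largest part) are:
19 + 1
17 + 3
17 + 1 + 1 + 1
15 + 5
15 + 3 + 1 + 1
13 + 7
13 + 5 + 1 + 1
13 + 3 + 3 + 1
11 + 9
11 + 7 + 1 + 1
11 + 5 + 3 + 1
11 + 3 + 3 + 3
…and 15 more, for 27 total.

27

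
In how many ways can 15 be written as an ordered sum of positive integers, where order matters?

There are 14 gaps and each independently is a cut or not, giving 2^14 = 16384.

16384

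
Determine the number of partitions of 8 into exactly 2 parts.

4

Listing the qualifying partitions of 8:
7+1
6+2
5+3
4+4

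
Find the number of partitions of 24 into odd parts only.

Direct enumeration gives 122 partitions.

122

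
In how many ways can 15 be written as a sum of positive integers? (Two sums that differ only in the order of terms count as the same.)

176

A full systematic count gives 176.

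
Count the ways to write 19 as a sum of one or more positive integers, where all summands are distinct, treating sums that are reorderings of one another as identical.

A partial list (first 12 by largest part):
19
1,18
2,17
3,16
1,2,16
4,15
1,3,15
5,14
1,4,14
2,3,14
6,13
1,5,13
…and 42 more, for 54 total.

54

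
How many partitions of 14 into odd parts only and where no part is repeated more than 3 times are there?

11

Enumerating:
1, 13
3, 11
1, 1, 1, 11
5, 9
1, 1, 3, 9
7, 7
1, 1, 5, 7
1, 3, 3, 7
1, 3, 5, 5
3, 3, 3, 5
1, 1, 1, 3, 3, 5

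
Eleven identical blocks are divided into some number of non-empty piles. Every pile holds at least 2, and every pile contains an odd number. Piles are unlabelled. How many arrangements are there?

2

Listing the qualifying partitions of 11:
11
3+3+5
That's 2 in total.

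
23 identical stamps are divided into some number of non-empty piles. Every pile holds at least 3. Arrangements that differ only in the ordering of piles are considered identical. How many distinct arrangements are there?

There are 88 such partitions.

88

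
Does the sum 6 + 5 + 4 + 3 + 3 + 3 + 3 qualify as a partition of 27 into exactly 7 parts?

The parts sum to 27, and the condition 'there are exactly 7 summands' holds.

Yes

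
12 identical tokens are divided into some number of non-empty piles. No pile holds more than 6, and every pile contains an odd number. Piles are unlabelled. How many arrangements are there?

Enumerating:
5 + 5 + 1 + 1
5 + 3 + 3 + 1
5 + 3 + 1 + 1 + 1 + 1
5 + 1 + 1 + 1 + 1 + 1 + 1 + 1
3 + 3 + 3 + 3
3 + 3 + 3 + 1 + 1 + 1
3 + 3 + 1 + 1 + 1 + 1 + 1 + 1
3 + 1 + 1 + 1 + 1 + 1 + 1 + 1 + 1 + 1
1 + 1 + 1 + 1 + 1 + 1 + 1 + 1 + 1 + 1 + 1 + 1

9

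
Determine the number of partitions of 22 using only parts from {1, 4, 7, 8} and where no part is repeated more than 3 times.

Enumerating:
8+8+4+1+1
8+7+7
8+7+4+1+1+1
8+4+4+4+1+1
7+7+7+1
7+7+4+4
7+4+4+4+1+1+1
Counting gives 7.

7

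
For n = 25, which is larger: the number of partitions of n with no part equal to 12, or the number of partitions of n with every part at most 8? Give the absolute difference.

Partitions of 25 with no part equal to 12: 1857.
Partitions of 25 with every part at most 8: 1090.
|1857 − 1090| = 767.

767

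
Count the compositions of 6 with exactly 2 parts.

A composition of 6 into 2 positive parts is chosen by placing 1 dividers among the 5 gaps between 6 units: C(5,1) = 5.

5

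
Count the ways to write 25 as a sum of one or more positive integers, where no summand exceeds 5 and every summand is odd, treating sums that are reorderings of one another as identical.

29

A partial list (first 12 by largest part):
5 + 5 + 5 + 5 + 5
5 + 5 + 5 + 5 + 3 + 1 + 1
5 + 5 + 5 + 5 + 1 + 1 + 1 + 1 + 1
5 + 5 + 5 + 3 + 3 + 3 + 1
5 + 5 + 5 + 3 + 3 + 1 + 1 + 1 + 1
5 + 5 + 5 + 3 + 1 + 1 + 1 + 1 + 1 + 1 + 1
5 + 5 + 5 + 1 + 1 + 1 + 1 + 1 + 1 + 1 + 1 + 1 + 1
5 + 5 + 3 + 3 + 3 + 3 + 3
5 + 5 + 3 + 3 + 3 + 3 + 1 + 1 + 1
5 + 5 + 3 + 3 + 3 + 1 + 1 + 1 + 1 + 1 + 1
5 + 5 + 3 + 3 + 1 + 1 + 1 + 1 + 1 + 1 + 1 + 1 + 1
5 + 5 + 3 + 1 + 1 + 1 + 1 + 1 + 1 + 1 + 1 + 1 + 1 + 1 + 1
…and 17 more, for 29 total.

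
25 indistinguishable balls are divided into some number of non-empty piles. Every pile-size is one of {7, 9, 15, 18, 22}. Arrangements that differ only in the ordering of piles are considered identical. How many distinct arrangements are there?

2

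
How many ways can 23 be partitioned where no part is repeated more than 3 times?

592

Direct enumeration gives 592 partitions.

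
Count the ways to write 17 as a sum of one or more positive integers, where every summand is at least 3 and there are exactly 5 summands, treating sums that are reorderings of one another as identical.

Enumerating:
3, 3, 3, 3, 5
3, 3, 3, 4, 4
That's 2 in total.

2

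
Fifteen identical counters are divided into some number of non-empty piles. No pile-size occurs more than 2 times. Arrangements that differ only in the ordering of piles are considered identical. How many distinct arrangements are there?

There are too many to list fully; the first 12 (by largest part) are:
15
1 + 14
2 + 13
1 + 1 + 13
3 + 12
1 + 2 + 12
4 + 11
1 + 3 + 11
2 + 2 + 11
1 + 1 + 2 + 11
5 + 10
1 + 4 + 10
…and 58 more, for 70 total.

70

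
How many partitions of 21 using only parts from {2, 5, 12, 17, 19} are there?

5

They are:
19+2
17+2+2
12+5+2+2
5+5+5+2+2+2
5+2+2+2+2+2+2+2+2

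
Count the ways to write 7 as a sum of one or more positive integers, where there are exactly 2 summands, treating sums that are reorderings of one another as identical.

3

The partitions of 7 that satisfy the conditions:
6,1
5,2
4,3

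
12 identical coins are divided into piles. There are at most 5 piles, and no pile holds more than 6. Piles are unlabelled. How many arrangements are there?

29

There are too many to list fully; the first 12 (by largest part) are:
6+6
6+5+1
6+4+2
6+4+1+1
6+3+3
6+3+2+1
6+3+1+1+1
6+2+2+2
6+2+2+1+1
5+5+2
5+5+1+1
5+4+3
…and 17 more, for 29 total.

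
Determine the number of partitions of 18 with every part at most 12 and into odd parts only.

There are too many to list fully; the first 12 (by largest part) are:
11+7
11+5+1+1
11+3+3+1
11+3+1+1+1+1
11+1+1+1+1+1+1+1
9+9
9+7+1+1
9+5+3+1
9+5+1+1+1+1
9+3+3+3
9+3+3+1+1+1
9+3+1+1+1+1+1+1
…and 28 more, for 40 total.

40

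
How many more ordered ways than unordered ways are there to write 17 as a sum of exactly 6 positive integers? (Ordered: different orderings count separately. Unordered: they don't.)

4324

Ordered (compositions into 6 parts): C(16,5) = 4368.
Unordered (partitions into 6 parts): 44.
Difference: 4368 − 44 = 4324.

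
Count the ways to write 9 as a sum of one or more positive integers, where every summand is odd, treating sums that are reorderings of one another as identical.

8

The partitions of 9 that satisfy the conditions:
9
7 + 1 + 1
5 + 3 + 1
5 + 1 + 1 + 1 + 1
3 + 3 + 3
3 + 3 + 1 + 1 + 1
3 + 1 + 1 + 1 + 1 + 1 + 1
1 + 1 + 1 + 1 + 1 + 1 + 1 + 1 + 1
That's 8 in total.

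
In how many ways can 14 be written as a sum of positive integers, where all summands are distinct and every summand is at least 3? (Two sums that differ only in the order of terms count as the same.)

7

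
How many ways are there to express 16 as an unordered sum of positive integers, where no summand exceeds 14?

A full systematic count gives 229.

229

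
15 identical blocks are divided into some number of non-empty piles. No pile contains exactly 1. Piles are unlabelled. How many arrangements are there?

A partial list (first 12 by largest part):
15
13+2
12+3
11+4
11+2+2
10+5
10+3+2
9+6
9+4+2
9+3+3
9+2+2+2
8+7
…and 29 more, for 41 total.

41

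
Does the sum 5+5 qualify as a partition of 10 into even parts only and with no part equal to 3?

No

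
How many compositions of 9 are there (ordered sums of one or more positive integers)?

256

Each of the 8 gaps between 9 units is either a break or not: 2^8 = 256.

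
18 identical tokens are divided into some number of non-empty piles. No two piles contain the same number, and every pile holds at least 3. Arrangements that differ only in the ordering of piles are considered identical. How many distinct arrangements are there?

15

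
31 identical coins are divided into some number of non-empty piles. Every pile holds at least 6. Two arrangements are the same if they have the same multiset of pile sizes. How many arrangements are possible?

A partial list (first 12 by largest part):
31
6 + 25
7 + 24
8 + 23
9 + 22
10 + 21
11 + 20
12 + 19
6 + 6 + 19
13 + 18
6 + 7 + 18
14 + 17
…and 32 more, for 44 total.

44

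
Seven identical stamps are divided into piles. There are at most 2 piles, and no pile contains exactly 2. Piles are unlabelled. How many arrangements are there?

3

The partitions of 7 that satisfy the conditions:
7
1+6
3+4
Counting gives 3.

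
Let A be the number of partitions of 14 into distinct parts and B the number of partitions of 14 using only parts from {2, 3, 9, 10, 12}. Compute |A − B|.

16

Partitions of 14 into distinct parts: 22.
Partitions of 14 using only parts from {2, 3, 9, 10, 12}: 6.
|22 − 6| = 16.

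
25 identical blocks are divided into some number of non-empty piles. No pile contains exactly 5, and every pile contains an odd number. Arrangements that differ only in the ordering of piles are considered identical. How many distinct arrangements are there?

There are 78 such partitions.

78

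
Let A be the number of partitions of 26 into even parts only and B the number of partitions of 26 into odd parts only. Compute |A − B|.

64

Partitions of 26 into even parts only: 101.
Partitions of 26 into odd parts only: 165.
|101 − 165| = 64.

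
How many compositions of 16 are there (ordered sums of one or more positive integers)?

The number of compositions of n is 2^(n−1); here 2^15 = 32768.

32768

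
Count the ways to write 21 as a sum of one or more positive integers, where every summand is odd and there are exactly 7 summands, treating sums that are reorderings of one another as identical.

15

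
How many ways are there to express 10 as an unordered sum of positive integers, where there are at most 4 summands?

The partitions of 10 that satisfy the conditions:
10
9+1
8+2
8+1+1
7+3
7+2+1
7+1+1+1
6+4
6+3+1
6+2+2
6+2+1+1
5+5
5+4+1
5+3+2
5+3+1+1
5+2+2+1
4+4+2
4+4+1+1
4+3+3
4+3+2+1
4+2+2+2
3+3+3+1
3+3+2+2
That's 23 in total.

23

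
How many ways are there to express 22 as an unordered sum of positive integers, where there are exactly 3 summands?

40

There are too many to list fully; the first 12 (by largest part) are:
20+1+1
19+2+1
18+3+1
18+2+2
17+4+1
17+3+2
16+5+1
16+4+2
16+3+3
15+6+1
15+5+2
15+4+3
…and 28 more, for 40 total.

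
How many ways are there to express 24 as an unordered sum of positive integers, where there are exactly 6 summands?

199

Enumerating by decreasing first part gives 199 partitions in all.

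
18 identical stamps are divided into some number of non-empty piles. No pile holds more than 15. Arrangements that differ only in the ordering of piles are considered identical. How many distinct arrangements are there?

A full systematic count gives 381.

381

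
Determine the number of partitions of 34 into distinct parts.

512

Direct enumeration gives 512 partitions.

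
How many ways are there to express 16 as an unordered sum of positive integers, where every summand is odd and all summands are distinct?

The partitions of 16 that satisfy the conditions:
15, 1
13, 3
11, 5
9, 7
7, 5, 3, 1
Counting gives 5.

5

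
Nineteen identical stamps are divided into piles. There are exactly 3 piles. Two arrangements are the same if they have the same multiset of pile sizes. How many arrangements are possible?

30

A partial list (first 12 by largest part):
1+1+17
1+2+16
1+3+15
2+2+15
1+4+14
2+3+14
1+5+13
2+4+13
3+3+13
1+6+12
2+5+12
3+4+12
…and 18 more, for 30 total.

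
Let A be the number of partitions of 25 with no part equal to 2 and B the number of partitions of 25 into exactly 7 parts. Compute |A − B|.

455

Partitions of 25 with no part equal to 2: 703.
Partitions of 25 into exactly 7 parts: 248.
|703 − 248| = 455.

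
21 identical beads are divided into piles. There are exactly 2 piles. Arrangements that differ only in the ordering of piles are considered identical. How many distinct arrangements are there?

10

They are:
20,1
19,2
18,3
17,4
16,5
15,6
14,7
13,8
12,9
11,10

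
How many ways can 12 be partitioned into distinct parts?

15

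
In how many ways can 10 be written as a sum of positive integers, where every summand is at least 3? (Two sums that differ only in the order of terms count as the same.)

5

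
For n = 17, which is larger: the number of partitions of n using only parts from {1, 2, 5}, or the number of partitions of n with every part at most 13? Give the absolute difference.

268

Partitions of 17 using only parts from {1, 2, 5}: 22.
Partitions of 17 with every part at most 13: 290.
|22 − 290| = 268.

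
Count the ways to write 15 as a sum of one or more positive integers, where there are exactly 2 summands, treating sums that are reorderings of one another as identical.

Listing the qualifying partitions of 15:
14, 1
13, 2
12, 3
11, 4
10, 5
9, 6
8, 7
That's 7 in total.

7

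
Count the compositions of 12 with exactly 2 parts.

A composition of 12 into 2 positive parts is chosen by placing 1 dividers among the 11 gaps between 12 units: C(11,1) = 11.

11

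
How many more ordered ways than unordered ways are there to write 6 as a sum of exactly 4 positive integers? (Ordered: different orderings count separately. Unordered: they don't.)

Compositions: C(5,3) = 10.
Unordered (partitions into 4 parts): 2.
Difference: 10 − 2 = 8.

8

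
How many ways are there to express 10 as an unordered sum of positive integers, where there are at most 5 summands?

There are too many to list fully; the first 12 (by largest part) are:
10
9,1
8,2
8,1,1
7,3
7,2,1
7,1,1,1
6,4
6,3,1
6,2,2
6,2,1,1
6,1,1,1,1
…and 18 more, for 30 total.

30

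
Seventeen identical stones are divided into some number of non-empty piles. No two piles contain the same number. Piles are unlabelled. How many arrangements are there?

38

A partial list (first 12 by largest part):
17
16 + 1
15 + 2
14 + 3
14 + 2 + 1
13 + 4
13 + 3 + 1
12 + 5
12 + 4 + 1
12 + 3 + 2
11 + 6
11 + 5 + 1
…and 26 more, for 38 total.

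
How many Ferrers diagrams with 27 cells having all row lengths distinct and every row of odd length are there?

They are:
27
23 + 3 + 1
21 + 5 + 1
19 + 7 + 1
19 + 5 + 3
17 + 9 + 1
17 + 7 + 3
15 + 11 + 1
15 + 9 + 3
15 + 7 + 5
13 + 11 + 3
13 + 9 + 5
11 + 9 + 7
11 + 7 + 5 + 3 + 1

14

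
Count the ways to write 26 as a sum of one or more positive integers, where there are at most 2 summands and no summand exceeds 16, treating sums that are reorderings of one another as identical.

4

Enumerating:
16, 10
15, 11
14, 12
13, 13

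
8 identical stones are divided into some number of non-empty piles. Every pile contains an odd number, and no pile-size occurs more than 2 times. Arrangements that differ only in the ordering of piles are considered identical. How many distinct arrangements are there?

3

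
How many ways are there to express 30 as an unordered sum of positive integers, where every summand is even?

Enumerating by decreasing first part gives 176 partitions in all.

176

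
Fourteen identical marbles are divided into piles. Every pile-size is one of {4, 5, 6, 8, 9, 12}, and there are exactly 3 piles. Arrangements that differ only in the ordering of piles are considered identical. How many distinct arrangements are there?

2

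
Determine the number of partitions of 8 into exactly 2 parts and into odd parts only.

2

They are:
7 + 1
5 + 3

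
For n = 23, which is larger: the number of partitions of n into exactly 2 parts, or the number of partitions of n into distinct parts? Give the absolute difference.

Partitions of 23 into exactly 2 parts: 11.
Partitions of 23 into distinct parts: 104.
|11 − 104| = 93.

93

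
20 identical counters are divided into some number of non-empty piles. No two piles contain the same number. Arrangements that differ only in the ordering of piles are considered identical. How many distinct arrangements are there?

64

A partial list (first 12 by largest part):
20
19 + 1
18 + 2
17 + 3
17 + 2 + 1
16 + 4
16 + 3 + 1
15 + 5
15 + 4 + 1
15 + 3 + 2
14 + 6
14 + 5 + 1
…and 52 more, for 64 total.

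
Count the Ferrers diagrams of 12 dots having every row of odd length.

They are:
1 + 11
3 + 9
1 + 1 + 1 + 9
5 + 7
1 + 1 + 3 + 7
1 + 1 + 1 + 1 + 1 + 7
1 + 1 + 5 + 5
1 + 3 + 3 + 5
1 + 1 + 1 + 1 + 3 + 5
1 + 1 + 1 + 1 + 1 + 1 + 1 + 5
3 + 3 + 3 + 3
1 + 1 + 1 + 3 + 3 + 3
1 + 1 + 1 + 1 + 1 + 1 + 3 + 3
1 + 1 + 1 + 1 + 1 + 1 + 1 + 1 + 1 + 3
1 + 1 + 1 + 1 + 1 + 1 + 1 + 1 + 1 + 1 + 1 + 1

15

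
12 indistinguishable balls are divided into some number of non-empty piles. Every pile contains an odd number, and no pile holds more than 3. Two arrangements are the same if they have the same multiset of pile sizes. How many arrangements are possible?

5

They are:
3,3,3,3
3,3,3,1,1,1
3,3,1,1,1,1,1,1
3,1,1,1,1,1,1,1,1,1
1,1,1,1,1,1,1,1,1,1,1,1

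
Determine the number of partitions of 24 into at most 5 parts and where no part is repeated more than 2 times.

Direct enumeration gives 285 partitions.

285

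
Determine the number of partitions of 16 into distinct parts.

A partial list (first 12 by largest part):
16
1,15
2,14
3,13
1,2,13
4,12
1,3,12
5,11
1,4,11
2,3,11
6,10
1,5,10
…and 20 more, for 32 total.

32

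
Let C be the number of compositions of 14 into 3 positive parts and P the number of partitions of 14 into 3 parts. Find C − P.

Ordered (compositions into 3 parts): C(13,2) = 78.
Unordered (partitions into 3 parts): 16.
Difference: 78 − 16 = 62.

62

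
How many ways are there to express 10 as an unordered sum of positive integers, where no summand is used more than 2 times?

The partitions of 10 that satisfy the conditions:
10
9 + 1
8 + 2
8 + 1 + 1
7 + 3
7 + 2 + 1
6 + 4
6 + 3 + 1
6 + 2 + 2
6 + 2 + 1 + 1
5 + 5
5 + 4 + 1
5 + 3 + 2
5 + 3 + 1 + 1
5 + 2 + 2 + 1
4 + 4 + 2
4 + 4 + 1 + 1
4 + 3 + 3
4 + 3 + 2 + 1
4 + 2 + 2 + 1 + 1
3 + 3 + 2 + 2
3 + 3 + 2 + 1 + 1
Counting gives 22.

22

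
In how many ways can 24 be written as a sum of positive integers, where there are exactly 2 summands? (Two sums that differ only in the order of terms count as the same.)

12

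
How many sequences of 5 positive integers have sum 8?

By stars and bars with positive parts, the count is C(7,4) = 35.

35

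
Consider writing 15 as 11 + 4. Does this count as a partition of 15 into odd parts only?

No

The parts sum to 15, and the condition 'every summand is odd' is violated.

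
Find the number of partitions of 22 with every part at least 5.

They are:
22
5+17
6+16
7+15
8+14
9+13
10+12
5+5+12
11+11
5+6+11
5+7+10
6+6+10
5+8+9
6+7+9
6+8+8
7+7+8
5+5+5+7
5+5+6+6

18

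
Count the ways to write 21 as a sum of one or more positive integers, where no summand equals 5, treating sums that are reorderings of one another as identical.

Counting exhaustively, 561 partitions satisfy the conditions.

561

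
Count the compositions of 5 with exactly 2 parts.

4

Place 1 bars in the 4 internal gaps of a row of 5 dots: C(4,1) = 4.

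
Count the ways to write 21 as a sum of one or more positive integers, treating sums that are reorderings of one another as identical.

Systematic enumeration (by largest part, then next-largest, …) yields 792.

792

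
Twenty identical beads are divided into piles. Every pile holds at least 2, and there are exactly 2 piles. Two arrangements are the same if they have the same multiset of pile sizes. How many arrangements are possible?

The partitions of 20 that satisfy the conditions:
18, 2
17, 3
16, 4
15, 5
14, 6
13, 7
12, 8
11, 9
10, 10

9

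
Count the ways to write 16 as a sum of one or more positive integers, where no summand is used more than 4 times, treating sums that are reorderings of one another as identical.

164

Enumerating by decreasing first part gives 164 partitions in all.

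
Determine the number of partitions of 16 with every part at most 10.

Systematic enumeration (by largest part, then next-largest, …) yields 212.

212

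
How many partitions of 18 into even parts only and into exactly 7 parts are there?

Enumerating:
6 + 2 + 2 + 2 + 2 + 2 + 2
4 + 4 + 2 + 2 + 2 + 2 + 2
That's 2 in total.

2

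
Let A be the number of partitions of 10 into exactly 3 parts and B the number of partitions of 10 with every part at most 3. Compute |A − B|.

6

Partitions of 10 into exactly 3 parts: 8.
Partitions of 10 with every part at most 3: 14.
|8 − 14| = 6.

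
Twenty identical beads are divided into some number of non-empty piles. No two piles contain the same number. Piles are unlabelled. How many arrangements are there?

A partial list (first 12 by largest part):
20
19+1
18+2
17+3
17+2+1
16+4
16+3+1
15+5
15+4+1
15+3+2
14+6
14+5+1
…and 52 more, for 64 total.

64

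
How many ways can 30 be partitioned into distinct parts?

296

Systematic enumeration (by largest part, then next-largest, …) yields 296.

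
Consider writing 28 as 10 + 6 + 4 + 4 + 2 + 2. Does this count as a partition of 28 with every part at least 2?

Yes

The parts sum to 28, and the condition 'every summand is at least 2' holds.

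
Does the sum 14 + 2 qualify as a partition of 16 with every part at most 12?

No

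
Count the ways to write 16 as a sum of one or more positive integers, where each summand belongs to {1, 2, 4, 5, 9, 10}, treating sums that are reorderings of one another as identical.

There are too many to list fully; the first 12 (by largest part) are:
10 + 5 + 1
10 + 4 + 2
10 + 4 + 1 + 1
10 + 2 + 2 + 2
10 + 2 + 2 + 1 + 1
10 + 2 + 1 + 1 + 1 + 1
10 + 1 + 1 + 1 + 1 + 1 + 1
9 + 5 + 2
9 + 5 + 1 + 1
9 + 4 + 2 + 1
9 + 4 + 1 + 1 + 1
9 + 2 + 2 + 2 + 1
…and 47 more, for 59 total.

59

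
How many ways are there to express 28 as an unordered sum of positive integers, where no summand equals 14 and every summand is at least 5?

There are too many to list fully; the first 12 (by largest part) are:
28
23, 5
22, 6
21, 7
20, 8
19, 9
18, 10
18, 5, 5
17, 11
17, 6, 5
16, 12
16, 7, 5
…and 34 more, for 46 total.

46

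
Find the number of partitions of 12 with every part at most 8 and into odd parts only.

Enumerating:
7 + 5
7 + 3 + 1 + 1
7 + 1 + 1 + 1 + 1 + 1
5 + 5 + 1 + 1
5 + 3 + 3 + 1
5 + 3 + 1 + 1 + 1 + 1
5 + 1 + 1 + 1 + 1 + 1 + 1 + 1
3 + 3 + 3 + 3
3 + 3 + 3 + 1 + 1 + 1
3 + 3 + 1 + 1 + 1 + 1 + 1 + 1
3 + 1 + 1 + 1 + 1 + 1 + 1 + 1 + 1 + 1
1 + 1 + 1 + 1 + 1 + 1 + 1 + 1 + 1 + 1 + 1 + 1

12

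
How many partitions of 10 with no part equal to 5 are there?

35

There are too many to list fully; the first 12 (by largest part) are:
10
9+1
8+2
8+1+1
7+3
7+2+1
7+1+1+1
6+4
6+3+1
6+2+2
6+2+1+1
6+1+1+1+1
…and 23 more, for 35 total.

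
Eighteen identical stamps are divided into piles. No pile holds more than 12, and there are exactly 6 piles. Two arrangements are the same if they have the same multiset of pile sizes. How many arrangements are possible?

There are too many to list fully; the first 12 (by largest part) are:
1, 1, 1, 1, 2, 12
1, 1, 1, 1, 3, 11
1, 1, 1, 2, 2, 11
1, 1, 1, 1, 4, 10
1, 1, 1, 2, 3, 10
1, 1, 2, 2, 2, 10
1, 1, 1, 1, 5, 9
1, 1, 1, 2, 4, 9
1, 1, 1, 3, 3, 9
1, 1, 2, 2, 3, 9
1, 2, 2, 2, 2, 9
1, 1, 1, 1, 6, 8
…and 45 more, for 57 total.

57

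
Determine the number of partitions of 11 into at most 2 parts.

6

Enumerating:
11
10,1
9,2
8,3
7,4
6,5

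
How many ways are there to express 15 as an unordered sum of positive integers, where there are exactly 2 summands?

Listing the qualifying partitions of 15:
1+14
2+13
3+12
4+11
5+10
6+9
7+8
That's 7 in total.

7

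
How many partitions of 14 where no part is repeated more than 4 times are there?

100

There are 100 such partitions.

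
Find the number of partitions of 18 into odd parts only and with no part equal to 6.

46

A partial list (first 12 by largest part):
1+17
3+15
1+1+1+15
5+13
1+1+3+13
1+1+1+1+1+13
7+11
1+1+5+11
1+3+3+11
1+1+1+1+3+11
1+1+1+1+1+1+1+11
9+9
…and 34 more, for 46 total.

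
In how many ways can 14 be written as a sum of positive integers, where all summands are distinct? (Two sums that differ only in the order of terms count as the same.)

Enumerating:
14
13,1
12,2
11,3
11,2,1
10,4
10,3,1
9,5
9,4,1
9,3,2
8,6
8,5,1
8,4,2
8,3,2,1
7,6,1
7,5,2
7,4,3
7,4,2,1
6,5,3
6,5,2,1
6,4,3,1
5,4,3,2
That's 22 in total.

22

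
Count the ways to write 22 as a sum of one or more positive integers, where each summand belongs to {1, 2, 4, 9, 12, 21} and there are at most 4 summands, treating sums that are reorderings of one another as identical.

5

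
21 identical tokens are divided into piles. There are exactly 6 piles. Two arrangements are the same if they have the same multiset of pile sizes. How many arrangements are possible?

110

Counting exhaustively, 110 partitions satisfy the conditions.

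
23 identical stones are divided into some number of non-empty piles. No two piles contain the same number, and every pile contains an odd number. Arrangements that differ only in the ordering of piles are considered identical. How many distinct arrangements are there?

Listing the qualifying partitions of 23:
23
19, 3, 1
17, 5, 1
15, 7, 1
15, 5, 3
13, 9, 1
13, 7, 3
11, 9, 3
11, 7, 5

9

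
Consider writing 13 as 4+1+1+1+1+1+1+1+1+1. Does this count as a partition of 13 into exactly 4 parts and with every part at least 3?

No

The parts sum to 13, and the condition 'there are exactly 4 summands' is violated.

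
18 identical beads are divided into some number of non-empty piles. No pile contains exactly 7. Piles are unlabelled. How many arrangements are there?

329

Systematic enumeration (by largest part, then next-largest, …) yields 329.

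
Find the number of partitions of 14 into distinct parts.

22

They are:
14
13, 1
12, 2
11, 3
11, 2, 1
10, 4
10, 3, 1
9, 5
9, 4, 1
9, 3, 2
8, 6
8, 5, 1
8, 4, 2
8, 3, 2, 1
7, 6, 1
7, 5, 2
7, 4, 3
7, 4, 2, 1
6, 5, 3
6, 5, 2, 1
6, 4, 3, 1
5, 4, 3, 2
Counting gives 22.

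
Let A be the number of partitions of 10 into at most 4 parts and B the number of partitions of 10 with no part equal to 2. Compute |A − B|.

3

Partitions of 10 into at most 4 parts: 23.
Partitions of 10 with no part equal to 2: 20.
|23 − 20| = 3.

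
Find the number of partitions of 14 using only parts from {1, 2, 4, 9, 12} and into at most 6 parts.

Listing the qualifying partitions of 14:
12 + 2
12 + 1 + 1
9 + 4 + 1
9 + 2 + 2 + 1
9 + 2 + 1 + 1 + 1
9 + 1 + 1 + 1 + 1 + 1
4 + 4 + 4 + 2
4 + 4 + 4 + 1 + 1
4 + 4 + 2 + 2 + 2
4 + 4 + 2 + 2 + 1 + 1
4 + 2 + 2 + 2 + 2 + 2

11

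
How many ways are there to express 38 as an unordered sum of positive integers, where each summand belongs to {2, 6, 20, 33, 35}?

11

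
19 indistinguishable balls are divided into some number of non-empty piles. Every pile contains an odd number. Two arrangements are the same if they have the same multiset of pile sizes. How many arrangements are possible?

54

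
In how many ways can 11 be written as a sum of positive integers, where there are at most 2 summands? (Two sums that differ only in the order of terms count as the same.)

They are:
11
10 + 1
9 + 2
8 + 3
7 + 4
6 + 5
Counting gives 6.

6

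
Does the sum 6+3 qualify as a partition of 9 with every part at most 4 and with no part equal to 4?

The parts sum to 9, and the condition 'no summand exceeds 4' is violated.

No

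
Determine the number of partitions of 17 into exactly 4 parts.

There are too many to list fully; the first 12 (by largest part) are:
1+1+1+14
1+1+2+13
1+1+3+12
1+2+2+12
1+1+4+11
1+2+3+11
2+2+2+11
1+1+5+10
1+2+4+10
1+3+3+10
2+2+3+10
1+1+6+9
…and 27 more, for 39 total.

39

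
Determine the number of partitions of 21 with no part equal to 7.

657

Systematic enumeration (by largest part, then next-largest, …) yields 657.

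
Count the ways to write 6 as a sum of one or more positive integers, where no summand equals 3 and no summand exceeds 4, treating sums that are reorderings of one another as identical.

6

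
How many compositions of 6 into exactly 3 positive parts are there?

By stars and bars with positive parts, the count is C(5,2) = 10.

10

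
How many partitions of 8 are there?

Enumerating:
8
1 + 7
2 + 6
1 + 1 + 6
3 + 5
1 + 2 + 5
1 + 1 + 1 + 5
4 + 4
1 + 3 + 4
2 + 2 + 4
1 + 1 + 2 + 4
1 + 1 + 1 + 1 + 4
2 + 3 + 3
1 + 1 + 3 + 3
1 + 2 + 2 + 3
1 + 1 + 1 + 2 + 3
1 + 1 + 1 + 1 + 1 + 3
2 + 2 + 2 + 2
1 + 1 + 2 + 2 + 2
1 + 1 + 1 + 1 + 2 + 2
1 + 1 + 1 + 1 + 1 + 1 + 2
1 + 1 + 1 + 1 + 1 + 1 + 1 + 1

22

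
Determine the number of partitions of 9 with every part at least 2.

Listing the qualifying partitions of 9:
9
7+2
6+3
5+4
5+2+2
4+3+2
3+3+3
3+2+2+2
Counting gives 8.

8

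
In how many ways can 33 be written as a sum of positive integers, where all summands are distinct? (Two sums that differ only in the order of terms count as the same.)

448

Counting exhaustively, 448 partitions satisfy the conditions.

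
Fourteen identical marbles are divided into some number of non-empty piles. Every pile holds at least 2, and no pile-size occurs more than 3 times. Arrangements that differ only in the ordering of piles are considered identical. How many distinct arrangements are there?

A partial list (first 12 by largest part):
14
2, 12
3, 11
4, 10
2, 2, 10
5, 9
2, 3, 9
6, 8
2, 4, 8
3, 3, 8
2, 2, 2, 8
7, 7
…and 17 more, for 29 total.

29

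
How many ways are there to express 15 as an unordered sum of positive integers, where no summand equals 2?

75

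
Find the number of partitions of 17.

Systematic enumeration (by largest part, then next-largest, …) yields 297.

297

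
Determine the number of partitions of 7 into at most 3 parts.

Listing the qualifying partitions of 7:
7
6,1
5,2
5,1,1
4,3
4,2,1
3,3,1
3,2,2
That's 8 in total.

8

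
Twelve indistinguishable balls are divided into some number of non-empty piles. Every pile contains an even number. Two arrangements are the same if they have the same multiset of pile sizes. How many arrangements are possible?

11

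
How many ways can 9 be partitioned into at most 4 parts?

18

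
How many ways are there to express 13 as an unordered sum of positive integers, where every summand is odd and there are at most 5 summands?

11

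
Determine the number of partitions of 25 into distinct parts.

142

Counting exhaustively, 142 partitions satisfy the conditions.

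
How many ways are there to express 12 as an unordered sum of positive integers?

Enumerating by decreasing first part gives 77 partitions in all.

77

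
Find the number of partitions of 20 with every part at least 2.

137

There are 137 such partitions.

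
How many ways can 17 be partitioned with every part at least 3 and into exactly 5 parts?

2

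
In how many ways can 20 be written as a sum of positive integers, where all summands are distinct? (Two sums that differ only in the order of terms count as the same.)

There are too many to list fully; the first 12 (by largest part) are:
20
1 + 19
2 + 18
3 + 17
1 + 2 + 17
4 + 16
1 + 3 + 16
5 + 15
1 + 4 + 15
2 + 3 + 15
6 + 14
1 + 5 + 14
…and 52 more, for 64 total.

64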